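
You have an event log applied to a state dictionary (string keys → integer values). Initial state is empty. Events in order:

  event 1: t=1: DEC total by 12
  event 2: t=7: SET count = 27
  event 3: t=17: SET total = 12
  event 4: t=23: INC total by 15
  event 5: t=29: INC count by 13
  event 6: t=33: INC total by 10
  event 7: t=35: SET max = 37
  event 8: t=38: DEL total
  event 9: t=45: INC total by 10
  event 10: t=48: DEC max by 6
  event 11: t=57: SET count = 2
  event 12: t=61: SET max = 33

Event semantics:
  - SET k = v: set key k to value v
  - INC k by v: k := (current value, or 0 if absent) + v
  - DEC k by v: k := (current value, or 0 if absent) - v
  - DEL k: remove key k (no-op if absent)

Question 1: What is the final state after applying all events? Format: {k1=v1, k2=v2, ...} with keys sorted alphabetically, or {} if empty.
  after event 1 (t=1: DEC total by 12): {total=-12}
  after event 2 (t=7: SET count = 27): {count=27, total=-12}
  after event 3 (t=17: SET total = 12): {count=27, total=12}
  after event 4 (t=23: INC total by 15): {count=27, total=27}
  after event 5 (t=29: INC count by 13): {count=40, total=27}
  after event 6 (t=33: INC total by 10): {count=40, total=37}
  after event 7 (t=35: SET max = 37): {count=40, max=37, total=37}
  after event 8 (t=38: DEL total): {count=40, max=37}
  after event 9 (t=45: INC total by 10): {count=40, max=37, total=10}
  after event 10 (t=48: DEC max by 6): {count=40, max=31, total=10}
  after event 11 (t=57: SET count = 2): {count=2, max=31, total=10}
  after event 12 (t=61: SET max = 33): {count=2, max=33, total=10}

Answer: {count=2, max=33, total=10}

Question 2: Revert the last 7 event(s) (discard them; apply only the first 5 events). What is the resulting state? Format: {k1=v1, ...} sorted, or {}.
Answer: {count=40, total=27}

Derivation:
Keep first 5 events (discard last 7):
  after event 1 (t=1: DEC total by 12): {total=-12}
  after event 2 (t=7: SET count = 27): {count=27, total=-12}
  after event 3 (t=17: SET total = 12): {count=27, total=12}
  after event 4 (t=23: INC total by 15): {count=27, total=27}
  after event 5 (t=29: INC count by 13): {count=40, total=27}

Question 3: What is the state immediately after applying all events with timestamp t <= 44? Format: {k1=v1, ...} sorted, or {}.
Answer: {count=40, max=37}

Derivation:
Apply events with t <= 44 (8 events):
  after event 1 (t=1: DEC total by 12): {total=-12}
  after event 2 (t=7: SET count = 27): {count=27, total=-12}
  after event 3 (t=17: SET total = 12): {count=27, total=12}
  after event 4 (t=23: INC total by 15): {count=27, total=27}
  after event 5 (t=29: INC count by 13): {count=40, total=27}
  after event 6 (t=33: INC total by 10): {count=40, total=37}
  after event 7 (t=35: SET max = 37): {count=40, max=37, total=37}
  after event 8 (t=38: DEL total): {count=40, max=37}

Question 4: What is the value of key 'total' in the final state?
Answer: 10

Derivation:
Track key 'total' through all 12 events:
  event 1 (t=1: DEC total by 12): total (absent) -> -12
  event 2 (t=7: SET count = 27): total unchanged
  event 3 (t=17: SET total = 12): total -12 -> 12
  event 4 (t=23: INC total by 15): total 12 -> 27
  event 5 (t=29: INC count by 13): total unchanged
  event 6 (t=33: INC total by 10): total 27 -> 37
  event 7 (t=35: SET max = 37): total unchanged
  event 8 (t=38: DEL total): total 37 -> (absent)
  event 9 (t=45: INC total by 10): total (absent) -> 10
  event 10 (t=48: DEC max by 6): total unchanged
  event 11 (t=57: SET count = 2): total unchanged
  event 12 (t=61: SET max = 33): total unchanged
Final: total = 10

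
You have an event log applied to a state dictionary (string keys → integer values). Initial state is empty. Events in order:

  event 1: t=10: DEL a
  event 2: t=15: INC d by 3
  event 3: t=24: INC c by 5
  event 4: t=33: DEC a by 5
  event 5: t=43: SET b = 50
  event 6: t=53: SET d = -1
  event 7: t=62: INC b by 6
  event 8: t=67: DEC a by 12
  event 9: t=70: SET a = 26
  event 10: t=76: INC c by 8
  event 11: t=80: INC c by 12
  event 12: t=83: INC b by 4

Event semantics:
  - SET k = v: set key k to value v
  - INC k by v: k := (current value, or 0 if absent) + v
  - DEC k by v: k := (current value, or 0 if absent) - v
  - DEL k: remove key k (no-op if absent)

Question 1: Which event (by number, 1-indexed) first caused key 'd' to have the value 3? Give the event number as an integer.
Answer: 2

Derivation:
Looking for first event where d becomes 3:
  event 2: d (absent) -> 3  <-- first match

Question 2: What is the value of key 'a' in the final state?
Track key 'a' through all 12 events:
  event 1 (t=10: DEL a): a (absent) -> (absent)
  event 2 (t=15: INC d by 3): a unchanged
  event 3 (t=24: INC c by 5): a unchanged
  event 4 (t=33: DEC a by 5): a (absent) -> -5
  event 5 (t=43: SET b = 50): a unchanged
  event 6 (t=53: SET d = -1): a unchanged
  event 7 (t=62: INC b by 6): a unchanged
  event 8 (t=67: DEC a by 12): a -5 -> -17
  event 9 (t=70: SET a = 26): a -17 -> 26
  event 10 (t=76: INC c by 8): a unchanged
  event 11 (t=80: INC c by 12): a unchanged
  event 12 (t=83: INC b by 4): a unchanged
Final: a = 26

Answer: 26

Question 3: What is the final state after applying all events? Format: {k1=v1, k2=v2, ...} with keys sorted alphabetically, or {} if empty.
Answer: {a=26, b=60, c=25, d=-1}

Derivation:
  after event 1 (t=10: DEL a): {}
  after event 2 (t=15: INC d by 3): {d=3}
  after event 3 (t=24: INC c by 5): {c=5, d=3}
  after event 4 (t=33: DEC a by 5): {a=-5, c=5, d=3}
  after event 5 (t=43: SET b = 50): {a=-5, b=50, c=5, d=3}
  after event 6 (t=53: SET d = -1): {a=-5, b=50, c=5, d=-1}
  after event 7 (t=62: INC b by 6): {a=-5, b=56, c=5, d=-1}
  after event 8 (t=67: DEC a by 12): {a=-17, b=56, c=5, d=-1}
  after event 9 (t=70: SET a = 26): {a=26, b=56, c=5, d=-1}
  after event 10 (t=76: INC c by 8): {a=26, b=56, c=13, d=-1}
  after event 11 (t=80: INC c by 12): {a=26, b=56, c=25, d=-1}
  after event 12 (t=83: INC b by 4): {a=26, b=60, c=25, d=-1}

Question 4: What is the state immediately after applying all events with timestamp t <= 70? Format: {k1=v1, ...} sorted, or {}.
Answer: {a=26, b=56, c=5, d=-1}

Derivation:
Apply events with t <= 70 (9 events):
  after event 1 (t=10: DEL a): {}
  after event 2 (t=15: INC d by 3): {d=3}
  after event 3 (t=24: INC c by 5): {c=5, d=3}
  after event 4 (t=33: DEC a by 5): {a=-5, c=5, d=3}
  after event 5 (t=43: SET b = 50): {a=-5, b=50, c=5, d=3}
  after event 6 (t=53: SET d = -1): {a=-5, b=50, c=5, d=-1}
  after event 7 (t=62: INC b by 6): {a=-5, b=56, c=5, d=-1}
  after event 8 (t=67: DEC a by 12): {a=-17, b=56, c=5, d=-1}
  after event 9 (t=70: SET a = 26): {a=26, b=56, c=5, d=-1}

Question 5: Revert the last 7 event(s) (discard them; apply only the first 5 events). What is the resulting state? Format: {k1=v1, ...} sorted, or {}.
Keep first 5 events (discard last 7):
  after event 1 (t=10: DEL a): {}
  after event 2 (t=15: INC d by 3): {d=3}
  after event 3 (t=24: INC c by 5): {c=5, d=3}
  after event 4 (t=33: DEC a by 5): {a=-5, c=5, d=3}
  after event 5 (t=43: SET b = 50): {a=-5, b=50, c=5, d=3}

Answer: {a=-5, b=50, c=5, d=3}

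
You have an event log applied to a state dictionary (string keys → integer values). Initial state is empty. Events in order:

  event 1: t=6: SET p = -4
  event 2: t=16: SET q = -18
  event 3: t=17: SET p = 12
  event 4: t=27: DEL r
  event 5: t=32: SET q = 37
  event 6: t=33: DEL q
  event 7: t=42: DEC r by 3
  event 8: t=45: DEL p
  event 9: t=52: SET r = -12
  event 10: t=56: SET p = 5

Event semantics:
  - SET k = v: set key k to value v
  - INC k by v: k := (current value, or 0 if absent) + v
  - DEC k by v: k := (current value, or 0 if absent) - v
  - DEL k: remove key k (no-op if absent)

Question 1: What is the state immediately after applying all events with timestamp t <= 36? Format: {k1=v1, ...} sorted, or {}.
Answer: {p=12}

Derivation:
Apply events with t <= 36 (6 events):
  after event 1 (t=6: SET p = -4): {p=-4}
  after event 2 (t=16: SET q = -18): {p=-4, q=-18}
  after event 3 (t=17: SET p = 12): {p=12, q=-18}
  after event 4 (t=27: DEL r): {p=12, q=-18}
  after event 5 (t=32: SET q = 37): {p=12, q=37}
  after event 6 (t=33: DEL q): {p=12}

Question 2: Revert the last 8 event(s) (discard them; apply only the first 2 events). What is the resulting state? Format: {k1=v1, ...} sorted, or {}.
Keep first 2 events (discard last 8):
  after event 1 (t=6: SET p = -4): {p=-4}
  after event 2 (t=16: SET q = -18): {p=-4, q=-18}

Answer: {p=-4, q=-18}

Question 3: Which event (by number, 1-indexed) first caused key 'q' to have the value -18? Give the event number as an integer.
Looking for first event where q becomes -18:
  event 2: q (absent) -> -18  <-- first match

Answer: 2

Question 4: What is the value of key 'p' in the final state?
Track key 'p' through all 10 events:
  event 1 (t=6: SET p = -4): p (absent) -> -4
  event 2 (t=16: SET q = -18): p unchanged
  event 3 (t=17: SET p = 12): p -4 -> 12
  event 4 (t=27: DEL r): p unchanged
  event 5 (t=32: SET q = 37): p unchanged
  event 6 (t=33: DEL q): p unchanged
  event 7 (t=42: DEC r by 3): p unchanged
  event 8 (t=45: DEL p): p 12 -> (absent)
  event 9 (t=52: SET r = -12): p unchanged
  event 10 (t=56: SET p = 5): p (absent) -> 5
Final: p = 5

Answer: 5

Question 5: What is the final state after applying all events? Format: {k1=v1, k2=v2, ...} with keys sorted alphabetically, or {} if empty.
  after event 1 (t=6: SET p = -4): {p=-4}
  after event 2 (t=16: SET q = -18): {p=-4, q=-18}
  after event 3 (t=17: SET p = 12): {p=12, q=-18}
  after event 4 (t=27: DEL r): {p=12, q=-18}
  after event 5 (t=32: SET q = 37): {p=12, q=37}
  after event 6 (t=33: DEL q): {p=12}
  after event 7 (t=42: DEC r by 3): {p=12, r=-3}
  after event 8 (t=45: DEL p): {r=-3}
  after event 9 (t=52: SET r = -12): {r=-12}
  after event 10 (t=56: SET p = 5): {p=5, r=-12}

Answer: {p=5, r=-12}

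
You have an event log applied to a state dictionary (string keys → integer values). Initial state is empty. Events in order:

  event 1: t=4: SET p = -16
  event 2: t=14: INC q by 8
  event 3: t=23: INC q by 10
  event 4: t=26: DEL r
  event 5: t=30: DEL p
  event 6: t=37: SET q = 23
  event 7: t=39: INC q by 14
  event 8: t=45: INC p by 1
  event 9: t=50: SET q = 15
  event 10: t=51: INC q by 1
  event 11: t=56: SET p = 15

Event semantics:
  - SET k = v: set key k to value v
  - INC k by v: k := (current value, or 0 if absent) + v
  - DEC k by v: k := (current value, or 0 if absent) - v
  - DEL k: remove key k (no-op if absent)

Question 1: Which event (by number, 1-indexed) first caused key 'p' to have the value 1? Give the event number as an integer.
Looking for first event where p becomes 1:
  event 1: p = -16
  event 2: p = -16
  event 3: p = -16
  event 4: p = -16
  event 5: p = (absent)
  event 8: p (absent) -> 1  <-- first match

Answer: 8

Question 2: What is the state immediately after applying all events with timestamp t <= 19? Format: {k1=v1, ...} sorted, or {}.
Apply events with t <= 19 (2 events):
  after event 1 (t=4: SET p = -16): {p=-16}
  after event 2 (t=14: INC q by 8): {p=-16, q=8}

Answer: {p=-16, q=8}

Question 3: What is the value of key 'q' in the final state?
Answer: 16

Derivation:
Track key 'q' through all 11 events:
  event 1 (t=4: SET p = -16): q unchanged
  event 2 (t=14: INC q by 8): q (absent) -> 8
  event 3 (t=23: INC q by 10): q 8 -> 18
  event 4 (t=26: DEL r): q unchanged
  event 5 (t=30: DEL p): q unchanged
  event 6 (t=37: SET q = 23): q 18 -> 23
  event 7 (t=39: INC q by 14): q 23 -> 37
  event 8 (t=45: INC p by 1): q unchanged
  event 9 (t=50: SET q = 15): q 37 -> 15
  event 10 (t=51: INC q by 1): q 15 -> 16
  event 11 (t=56: SET p = 15): q unchanged
Final: q = 16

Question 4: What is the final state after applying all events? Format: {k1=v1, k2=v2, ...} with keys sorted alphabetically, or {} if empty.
  after event 1 (t=4: SET p = -16): {p=-16}
  after event 2 (t=14: INC q by 8): {p=-16, q=8}
  after event 3 (t=23: INC q by 10): {p=-16, q=18}
  after event 4 (t=26: DEL r): {p=-16, q=18}
  after event 5 (t=30: DEL p): {q=18}
  after event 6 (t=37: SET q = 23): {q=23}
  after event 7 (t=39: INC q by 14): {q=37}
  after event 8 (t=45: INC p by 1): {p=1, q=37}
  after event 9 (t=50: SET q = 15): {p=1, q=15}
  after event 10 (t=51: INC q by 1): {p=1, q=16}
  after event 11 (t=56: SET p = 15): {p=15, q=16}

Answer: {p=15, q=16}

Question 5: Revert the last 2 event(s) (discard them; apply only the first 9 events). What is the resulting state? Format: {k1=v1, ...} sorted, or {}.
Keep first 9 events (discard last 2):
  after event 1 (t=4: SET p = -16): {p=-16}
  after event 2 (t=14: INC q by 8): {p=-16, q=8}
  after event 3 (t=23: INC q by 10): {p=-16, q=18}
  after event 4 (t=26: DEL r): {p=-16, q=18}
  after event 5 (t=30: DEL p): {q=18}
  after event 6 (t=37: SET q = 23): {q=23}
  after event 7 (t=39: INC q by 14): {q=37}
  after event 8 (t=45: INC p by 1): {p=1, q=37}
  after event 9 (t=50: SET q = 15): {p=1, q=15}

Answer: {p=1, q=15}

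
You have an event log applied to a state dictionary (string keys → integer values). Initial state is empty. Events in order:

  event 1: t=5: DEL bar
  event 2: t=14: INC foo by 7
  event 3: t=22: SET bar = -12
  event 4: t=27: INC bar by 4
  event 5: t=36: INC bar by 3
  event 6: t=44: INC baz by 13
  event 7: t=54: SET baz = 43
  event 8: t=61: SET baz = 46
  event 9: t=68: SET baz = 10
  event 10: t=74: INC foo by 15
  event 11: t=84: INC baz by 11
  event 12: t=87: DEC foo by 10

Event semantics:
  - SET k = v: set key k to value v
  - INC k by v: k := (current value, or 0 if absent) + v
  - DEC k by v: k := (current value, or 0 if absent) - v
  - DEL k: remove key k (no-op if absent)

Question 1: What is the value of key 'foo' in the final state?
Answer: 12

Derivation:
Track key 'foo' through all 12 events:
  event 1 (t=5: DEL bar): foo unchanged
  event 2 (t=14: INC foo by 7): foo (absent) -> 7
  event 3 (t=22: SET bar = -12): foo unchanged
  event 4 (t=27: INC bar by 4): foo unchanged
  event 5 (t=36: INC bar by 3): foo unchanged
  event 6 (t=44: INC baz by 13): foo unchanged
  event 7 (t=54: SET baz = 43): foo unchanged
  event 8 (t=61: SET baz = 46): foo unchanged
  event 9 (t=68: SET baz = 10): foo unchanged
  event 10 (t=74: INC foo by 15): foo 7 -> 22
  event 11 (t=84: INC baz by 11): foo unchanged
  event 12 (t=87: DEC foo by 10): foo 22 -> 12
Final: foo = 12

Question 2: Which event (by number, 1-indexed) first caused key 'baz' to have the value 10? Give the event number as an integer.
Answer: 9

Derivation:
Looking for first event where baz becomes 10:
  event 6: baz = 13
  event 7: baz = 43
  event 8: baz = 46
  event 9: baz 46 -> 10  <-- first match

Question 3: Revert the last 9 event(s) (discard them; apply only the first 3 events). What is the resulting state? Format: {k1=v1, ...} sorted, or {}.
Answer: {bar=-12, foo=7}

Derivation:
Keep first 3 events (discard last 9):
  after event 1 (t=5: DEL bar): {}
  after event 2 (t=14: INC foo by 7): {foo=7}
  after event 3 (t=22: SET bar = -12): {bar=-12, foo=7}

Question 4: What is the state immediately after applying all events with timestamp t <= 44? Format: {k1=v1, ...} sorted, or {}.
Apply events with t <= 44 (6 events):
  after event 1 (t=5: DEL bar): {}
  after event 2 (t=14: INC foo by 7): {foo=7}
  after event 3 (t=22: SET bar = -12): {bar=-12, foo=7}
  after event 4 (t=27: INC bar by 4): {bar=-8, foo=7}
  after event 5 (t=36: INC bar by 3): {bar=-5, foo=7}
  after event 6 (t=44: INC baz by 13): {bar=-5, baz=13, foo=7}

Answer: {bar=-5, baz=13, foo=7}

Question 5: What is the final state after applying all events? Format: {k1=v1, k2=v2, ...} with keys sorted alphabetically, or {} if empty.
  after event 1 (t=5: DEL bar): {}
  after event 2 (t=14: INC foo by 7): {foo=7}
  after event 3 (t=22: SET bar = -12): {bar=-12, foo=7}
  after event 4 (t=27: INC bar by 4): {bar=-8, foo=7}
  after event 5 (t=36: INC bar by 3): {bar=-5, foo=7}
  after event 6 (t=44: INC baz by 13): {bar=-5, baz=13, foo=7}
  after event 7 (t=54: SET baz = 43): {bar=-5, baz=43, foo=7}
  after event 8 (t=61: SET baz = 46): {bar=-5, baz=46, foo=7}
  after event 9 (t=68: SET baz = 10): {bar=-5, baz=10, foo=7}
  after event 10 (t=74: INC foo by 15): {bar=-5, baz=10, foo=22}
  after event 11 (t=84: INC baz by 11): {bar=-5, baz=21, foo=22}
  after event 12 (t=87: DEC foo by 10): {bar=-5, baz=21, foo=12}

Answer: {bar=-5, baz=21, foo=12}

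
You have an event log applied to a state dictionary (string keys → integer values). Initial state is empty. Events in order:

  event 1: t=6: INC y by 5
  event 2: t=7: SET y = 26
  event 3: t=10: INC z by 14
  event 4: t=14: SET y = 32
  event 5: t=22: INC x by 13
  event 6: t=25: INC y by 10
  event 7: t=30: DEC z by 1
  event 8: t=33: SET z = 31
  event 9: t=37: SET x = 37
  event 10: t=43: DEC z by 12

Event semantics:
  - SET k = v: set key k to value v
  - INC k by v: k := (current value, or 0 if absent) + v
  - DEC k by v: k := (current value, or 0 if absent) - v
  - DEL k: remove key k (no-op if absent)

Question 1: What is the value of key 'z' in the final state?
Track key 'z' through all 10 events:
  event 1 (t=6: INC y by 5): z unchanged
  event 2 (t=7: SET y = 26): z unchanged
  event 3 (t=10: INC z by 14): z (absent) -> 14
  event 4 (t=14: SET y = 32): z unchanged
  event 5 (t=22: INC x by 13): z unchanged
  event 6 (t=25: INC y by 10): z unchanged
  event 7 (t=30: DEC z by 1): z 14 -> 13
  event 8 (t=33: SET z = 31): z 13 -> 31
  event 9 (t=37: SET x = 37): z unchanged
  event 10 (t=43: DEC z by 12): z 31 -> 19
Final: z = 19

Answer: 19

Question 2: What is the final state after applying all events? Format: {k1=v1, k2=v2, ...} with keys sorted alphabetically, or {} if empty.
Answer: {x=37, y=42, z=19}

Derivation:
  after event 1 (t=6: INC y by 5): {y=5}
  after event 2 (t=7: SET y = 26): {y=26}
  after event 3 (t=10: INC z by 14): {y=26, z=14}
  after event 4 (t=14: SET y = 32): {y=32, z=14}
  after event 5 (t=22: INC x by 13): {x=13, y=32, z=14}
  after event 6 (t=25: INC y by 10): {x=13, y=42, z=14}
  after event 7 (t=30: DEC z by 1): {x=13, y=42, z=13}
  after event 8 (t=33: SET z = 31): {x=13, y=42, z=31}
  after event 9 (t=37: SET x = 37): {x=37, y=42, z=31}
  after event 10 (t=43: DEC z by 12): {x=37, y=42, z=19}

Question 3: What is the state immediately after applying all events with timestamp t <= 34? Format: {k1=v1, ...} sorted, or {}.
Answer: {x=13, y=42, z=31}

Derivation:
Apply events with t <= 34 (8 events):
  after event 1 (t=6: INC y by 5): {y=5}
  after event 2 (t=7: SET y = 26): {y=26}
  after event 3 (t=10: INC z by 14): {y=26, z=14}
  after event 4 (t=14: SET y = 32): {y=32, z=14}
  after event 5 (t=22: INC x by 13): {x=13, y=32, z=14}
  after event 6 (t=25: INC y by 10): {x=13, y=42, z=14}
  after event 7 (t=30: DEC z by 1): {x=13, y=42, z=13}
  after event 8 (t=33: SET z = 31): {x=13, y=42, z=31}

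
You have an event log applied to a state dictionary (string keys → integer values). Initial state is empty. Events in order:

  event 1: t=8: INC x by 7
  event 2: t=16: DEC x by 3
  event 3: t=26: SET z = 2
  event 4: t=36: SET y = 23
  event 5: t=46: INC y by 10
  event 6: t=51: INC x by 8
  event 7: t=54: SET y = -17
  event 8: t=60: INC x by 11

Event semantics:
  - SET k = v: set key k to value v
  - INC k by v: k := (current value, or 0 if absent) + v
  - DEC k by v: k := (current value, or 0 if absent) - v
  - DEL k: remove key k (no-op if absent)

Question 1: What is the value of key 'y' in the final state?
Answer: -17

Derivation:
Track key 'y' through all 8 events:
  event 1 (t=8: INC x by 7): y unchanged
  event 2 (t=16: DEC x by 3): y unchanged
  event 3 (t=26: SET z = 2): y unchanged
  event 4 (t=36: SET y = 23): y (absent) -> 23
  event 5 (t=46: INC y by 10): y 23 -> 33
  event 6 (t=51: INC x by 8): y unchanged
  event 7 (t=54: SET y = -17): y 33 -> -17
  event 8 (t=60: INC x by 11): y unchanged
Final: y = -17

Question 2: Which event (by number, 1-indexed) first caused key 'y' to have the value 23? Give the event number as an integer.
Answer: 4

Derivation:
Looking for first event where y becomes 23:
  event 4: y (absent) -> 23  <-- first match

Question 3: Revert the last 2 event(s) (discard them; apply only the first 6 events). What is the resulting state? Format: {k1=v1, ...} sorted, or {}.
Answer: {x=12, y=33, z=2}

Derivation:
Keep first 6 events (discard last 2):
  after event 1 (t=8: INC x by 7): {x=7}
  after event 2 (t=16: DEC x by 3): {x=4}
  after event 3 (t=26: SET z = 2): {x=4, z=2}
  after event 4 (t=36: SET y = 23): {x=4, y=23, z=2}
  after event 5 (t=46: INC y by 10): {x=4, y=33, z=2}
  after event 6 (t=51: INC x by 8): {x=12, y=33, z=2}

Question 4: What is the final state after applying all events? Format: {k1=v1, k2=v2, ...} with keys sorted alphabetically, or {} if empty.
  after event 1 (t=8: INC x by 7): {x=7}
  after event 2 (t=16: DEC x by 3): {x=4}
  after event 3 (t=26: SET z = 2): {x=4, z=2}
  after event 4 (t=36: SET y = 23): {x=4, y=23, z=2}
  after event 5 (t=46: INC y by 10): {x=4, y=33, z=2}
  after event 6 (t=51: INC x by 8): {x=12, y=33, z=2}
  after event 7 (t=54: SET y = -17): {x=12, y=-17, z=2}
  after event 8 (t=60: INC x by 11): {x=23, y=-17, z=2}

Answer: {x=23, y=-17, z=2}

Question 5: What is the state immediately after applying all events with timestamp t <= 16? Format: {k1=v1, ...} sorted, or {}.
Answer: {x=4}

Derivation:
Apply events with t <= 16 (2 events):
  after event 1 (t=8: INC x by 7): {x=7}
  after event 2 (t=16: DEC x by 3): {x=4}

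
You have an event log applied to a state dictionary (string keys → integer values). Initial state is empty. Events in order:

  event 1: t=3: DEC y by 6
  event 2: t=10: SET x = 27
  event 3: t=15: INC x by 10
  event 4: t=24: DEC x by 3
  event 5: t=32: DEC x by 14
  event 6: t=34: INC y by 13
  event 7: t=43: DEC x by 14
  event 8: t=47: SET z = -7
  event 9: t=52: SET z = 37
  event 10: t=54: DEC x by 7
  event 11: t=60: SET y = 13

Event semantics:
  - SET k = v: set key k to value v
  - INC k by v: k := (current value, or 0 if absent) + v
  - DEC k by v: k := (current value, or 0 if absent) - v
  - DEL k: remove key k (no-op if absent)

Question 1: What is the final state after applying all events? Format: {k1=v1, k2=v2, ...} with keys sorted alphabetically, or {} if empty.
  after event 1 (t=3: DEC y by 6): {y=-6}
  after event 2 (t=10: SET x = 27): {x=27, y=-6}
  after event 3 (t=15: INC x by 10): {x=37, y=-6}
  after event 4 (t=24: DEC x by 3): {x=34, y=-6}
  after event 5 (t=32: DEC x by 14): {x=20, y=-6}
  after event 6 (t=34: INC y by 13): {x=20, y=7}
  after event 7 (t=43: DEC x by 14): {x=6, y=7}
  after event 8 (t=47: SET z = -7): {x=6, y=7, z=-7}
  after event 9 (t=52: SET z = 37): {x=6, y=7, z=37}
  after event 10 (t=54: DEC x by 7): {x=-1, y=7, z=37}
  after event 11 (t=60: SET y = 13): {x=-1, y=13, z=37}

Answer: {x=-1, y=13, z=37}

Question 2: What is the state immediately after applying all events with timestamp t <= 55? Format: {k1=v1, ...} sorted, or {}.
Answer: {x=-1, y=7, z=37}

Derivation:
Apply events with t <= 55 (10 events):
  after event 1 (t=3: DEC y by 6): {y=-6}
  after event 2 (t=10: SET x = 27): {x=27, y=-6}
  after event 3 (t=15: INC x by 10): {x=37, y=-6}
  after event 4 (t=24: DEC x by 3): {x=34, y=-6}
  after event 5 (t=32: DEC x by 14): {x=20, y=-6}
  after event 6 (t=34: INC y by 13): {x=20, y=7}
  after event 7 (t=43: DEC x by 14): {x=6, y=7}
  after event 8 (t=47: SET z = -7): {x=6, y=7, z=-7}
  after event 9 (t=52: SET z = 37): {x=6, y=7, z=37}
  after event 10 (t=54: DEC x by 7): {x=-1, y=7, z=37}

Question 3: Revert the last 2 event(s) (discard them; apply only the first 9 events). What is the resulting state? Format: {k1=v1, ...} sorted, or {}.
Answer: {x=6, y=7, z=37}

Derivation:
Keep first 9 events (discard last 2):
  after event 1 (t=3: DEC y by 6): {y=-6}
  after event 2 (t=10: SET x = 27): {x=27, y=-6}
  after event 3 (t=15: INC x by 10): {x=37, y=-6}
  after event 4 (t=24: DEC x by 3): {x=34, y=-6}
  after event 5 (t=32: DEC x by 14): {x=20, y=-6}
  after event 6 (t=34: INC y by 13): {x=20, y=7}
  after event 7 (t=43: DEC x by 14): {x=6, y=7}
  after event 8 (t=47: SET z = -7): {x=6, y=7, z=-7}
  after event 9 (t=52: SET z = 37): {x=6, y=7, z=37}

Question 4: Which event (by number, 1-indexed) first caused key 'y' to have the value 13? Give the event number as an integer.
Answer: 11

Derivation:
Looking for first event where y becomes 13:
  event 1: y = -6
  event 2: y = -6
  event 3: y = -6
  event 4: y = -6
  event 5: y = -6
  event 6: y = 7
  event 7: y = 7
  event 8: y = 7
  event 9: y = 7
  event 10: y = 7
  event 11: y 7 -> 13  <-- first match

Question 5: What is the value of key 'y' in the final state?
Answer: 13

Derivation:
Track key 'y' through all 11 events:
  event 1 (t=3: DEC y by 6): y (absent) -> -6
  event 2 (t=10: SET x = 27): y unchanged
  event 3 (t=15: INC x by 10): y unchanged
  event 4 (t=24: DEC x by 3): y unchanged
  event 5 (t=32: DEC x by 14): y unchanged
  event 6 (t=34: INC y by 13): y -6 -> 7
  event 7 (t=43: DEC x by 14): y unchanged
  event 8 (t=47: SET z = -7): y unchanged
  event 9 (t=52: SET z = 37): y unchanged
  event 10 (t=54: DEC x by 7): y unchanged
  event 11 (t=60: SET y = 13): y 7 -> 13
Final: y = 13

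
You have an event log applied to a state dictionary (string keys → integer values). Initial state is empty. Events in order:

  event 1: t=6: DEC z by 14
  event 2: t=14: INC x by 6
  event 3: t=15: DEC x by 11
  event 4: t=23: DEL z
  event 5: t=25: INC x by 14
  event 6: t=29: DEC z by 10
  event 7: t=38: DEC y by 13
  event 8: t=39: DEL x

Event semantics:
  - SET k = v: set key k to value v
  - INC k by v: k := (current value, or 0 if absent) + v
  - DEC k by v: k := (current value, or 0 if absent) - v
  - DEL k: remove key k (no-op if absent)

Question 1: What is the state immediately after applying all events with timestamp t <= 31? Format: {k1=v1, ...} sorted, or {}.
Apply events with t <= 31 (6 events):
  after event 1 (t=6: DEC z by 14): {z=-14}
  after event 2 (t=14: INC x by 6): {x=6, z=-14}
  after event 3 (t=15: DEC x by 11): {x=-5, z=-14}
  after event 4 (t=23: DEL z): {x=-5}
  after event 5 (t=25: INC x by 14): {x=9}
  after event 6 (t=29: DEC z by 10): {x=9, z=-10}

Answer: {x=9, z=-10}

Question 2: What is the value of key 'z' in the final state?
Track key 'z' through all 8 events:
  event 1 (t=6: DEC z by 14): z (absent) -> -14
  event 2 (t=14: INC x by 6): z unchanged
  event 3 (t=15: DEC x by 11): z unchanged
  event 4 (t=23: DEL z): z -14 -> (absent)
  event 5 (t=25: INC x by 14): z unchanged
  event 6 (t=29: DEC z by 10): z (absent) -> -10
  event 7 (t=38: DEC y by 13): z unchanged
  event 8 (t=39: DEL x): z unchanged
Final: z = -10

Answer: -10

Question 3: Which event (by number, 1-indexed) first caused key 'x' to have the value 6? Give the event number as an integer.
Answer: 2

Derivation:
Looking for first event where x becomes 6:
  event 2: x (absent) -> 6  <-- first match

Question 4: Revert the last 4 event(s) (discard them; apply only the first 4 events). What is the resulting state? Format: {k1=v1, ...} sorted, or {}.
Keep first 4 events (discard last 4):
  after event 1 (t=6: DEC z by 14): {z=-14}
  after event 2 (t=14: INC x by 6): {x=6, z=-14}
  after event 3 (t=15: DEC x by 11): {x=-5, z=-14}
  after event 4 (t=23: DEL z): {x=-5}

Answer: {x=-5}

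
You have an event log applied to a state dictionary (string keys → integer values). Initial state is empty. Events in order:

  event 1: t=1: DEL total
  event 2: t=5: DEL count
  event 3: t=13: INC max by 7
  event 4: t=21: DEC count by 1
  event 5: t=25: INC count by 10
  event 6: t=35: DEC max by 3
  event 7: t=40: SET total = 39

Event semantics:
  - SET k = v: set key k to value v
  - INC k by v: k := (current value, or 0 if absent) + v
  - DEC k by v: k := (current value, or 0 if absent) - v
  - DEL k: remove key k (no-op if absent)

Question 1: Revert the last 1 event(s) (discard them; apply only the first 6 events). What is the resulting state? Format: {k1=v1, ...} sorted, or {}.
Answer: {count=9, max=4}

Derivation:
Keep first 6 events (discard last 1):
  after event 1 (t=1: DEL total): {}
  after event 2 (t=5: DEL count): {}
  after event 3 (t=13: INC max by 7): {max=7}
  after event 4 (t=21: DEC count by 1): {count=-1, max=7}
  after event 5 (t=25: INC count by 10): {count=9, max=7}
  after event 6 (t=35: DEC max by 3): {count=9, max=4}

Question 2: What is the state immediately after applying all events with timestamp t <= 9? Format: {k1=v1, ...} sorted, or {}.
Answer: {}

Derivation:
Apply events with t <= 9 (2 events):
  after event 1 (t=1: DEL total): {}
  after event 2 (t=5: DEL count): {}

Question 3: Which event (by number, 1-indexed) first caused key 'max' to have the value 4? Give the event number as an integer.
Answer: 6

Derivation:
Looking for first event where max becomes 4:
  event 3: max = 7
  event 4: max = 7
  event 5: max = 7
  event 6: max 7 -> 4  <-- first match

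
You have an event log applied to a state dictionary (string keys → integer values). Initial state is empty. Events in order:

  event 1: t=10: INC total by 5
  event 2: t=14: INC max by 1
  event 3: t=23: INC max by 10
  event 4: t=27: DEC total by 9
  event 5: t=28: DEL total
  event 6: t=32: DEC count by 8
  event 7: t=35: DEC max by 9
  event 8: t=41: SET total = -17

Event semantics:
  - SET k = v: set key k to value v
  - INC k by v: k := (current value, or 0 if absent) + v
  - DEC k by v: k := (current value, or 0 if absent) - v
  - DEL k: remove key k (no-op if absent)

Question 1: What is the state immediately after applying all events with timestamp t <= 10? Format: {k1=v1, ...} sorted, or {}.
Answer: {total=5}

Derivation:
Apply events with t <= 10 (1 events):
  after event 1 (t=10: INC total by 5): {total=5}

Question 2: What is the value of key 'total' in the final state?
Track key 'total' through all 8 events:
  event 1 (t=10: INC total by 5): total (absent) -> 5
  event 2 (t=14: INC max by 1): total unchanged
  event 3 (t=23: INC max by 10): total unchanged
  event 4 (t=27: DEC total by 9): total 5 -> -4
  event 5 (t=28: DEL total): total -4 -> (absent)
  event 6 (t=32: DEC count by 8): total unchanged
  event 7 (t=35: DEC max by 9): total unchanged
  event 8 (t=41: SET total = -17): total (absent) -> -17
Final: total = -17

Answer: -17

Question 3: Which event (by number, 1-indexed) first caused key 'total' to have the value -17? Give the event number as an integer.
Looking for first event where total becomes -17:
  event 1: total = 5
  event 2: total = 5
  event 3: total = 5
  event 4: total = -4
  event 5: total = (absent)
  event 8: total (absent) -> -17  <-- first match

Answer: 8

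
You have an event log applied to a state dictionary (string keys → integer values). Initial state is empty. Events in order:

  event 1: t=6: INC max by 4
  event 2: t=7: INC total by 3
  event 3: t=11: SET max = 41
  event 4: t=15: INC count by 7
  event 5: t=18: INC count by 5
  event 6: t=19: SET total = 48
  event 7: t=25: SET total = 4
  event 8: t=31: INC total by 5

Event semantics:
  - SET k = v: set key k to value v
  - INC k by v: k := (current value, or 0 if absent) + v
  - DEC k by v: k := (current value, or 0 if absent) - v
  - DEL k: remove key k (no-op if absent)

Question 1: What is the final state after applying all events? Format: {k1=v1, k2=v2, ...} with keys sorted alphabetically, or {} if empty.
  after event 1 (t=6: INC max by 4): {max=4}
  after event 2 (t=7: INC total by 3): {max=4, total=3}
  after event 3 (t=11: SET max = 41): {max=41, total=3}
  after event 4 (t=15: INC count by 7): {count=7, max=41, total=3}
  after event 5 (t=18: INC count by 5): {count=12, max=41, total=3}
  after event 6 (t=19: SET total = 48): {count=12, max=41, total=48}
  after event 7 (t=25: SET total = 4): {count=12, max=41, total=4}
  after event 8 (t=31: INC total by 5): {count=12, max=41, total=9}

Answer: {count=12, max=41, total=9}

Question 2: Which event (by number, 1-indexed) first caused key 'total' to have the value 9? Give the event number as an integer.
Looking for first event where total becomes 9:
  event 2: total = 3
  event 3: total = 3
  event 4: total = 3
  event 5: total = 3
  event 6: total = 48
  event 7: total = 4
  event 8: total 4 -> 9  <-- first match

Answer: 8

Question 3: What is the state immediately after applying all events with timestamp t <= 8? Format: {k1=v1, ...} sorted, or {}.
Answer: {max=4, total=3}

Derivation:
Apply events with t <= 8 (2 events):
  after event 1 (t=6: INC max by 4): {max=4}
  after event 2 (t=7: INC total by 3): {max=4, total=3}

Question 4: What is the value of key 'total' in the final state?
Answer: 9

Derivation:
Track key 'total' through all 8 events:
  event 1 (t=6: INC max by 4): total unchanged
  event 2 (t=7: INC total by 3): total (absent) -> 3
  event 3 (t=11: SET max = 41): total unchanged
  event 4 (t=15: INC count by 7): total unchanged
  event 5 (t=18: INC count by 5): total unchanged
  event 6 (t=19: SET total = 48): total 3 -> 48
  event 7 (t=25: SET total = 4): total 48 -> 4
  event 8 (t=31: INC total by 5): total 4 -> 9
Final: total = 9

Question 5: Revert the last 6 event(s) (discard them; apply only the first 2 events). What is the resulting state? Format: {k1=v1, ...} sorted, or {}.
Answer: {max=4, total=3}

Derivation:
Keep first 2 events (discard last 6):
  after event 1 (t=6: INC max by 4): {max=4}
  after event 2 (t=7: INC total by 3): {max=4, total=3}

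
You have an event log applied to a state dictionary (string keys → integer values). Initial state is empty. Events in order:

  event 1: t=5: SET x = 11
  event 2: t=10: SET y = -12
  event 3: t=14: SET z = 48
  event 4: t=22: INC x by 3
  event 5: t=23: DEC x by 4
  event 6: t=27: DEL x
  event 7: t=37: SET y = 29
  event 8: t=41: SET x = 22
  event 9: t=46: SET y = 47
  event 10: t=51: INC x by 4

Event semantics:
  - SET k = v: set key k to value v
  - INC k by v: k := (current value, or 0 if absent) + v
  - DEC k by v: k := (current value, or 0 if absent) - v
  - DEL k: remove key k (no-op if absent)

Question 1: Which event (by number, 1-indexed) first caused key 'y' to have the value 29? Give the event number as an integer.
Looking for first event where y becomes 29:
  event 2: y = -12
  event 3: y = -12
  event 4: y = -12
  event 5: y = -12
  event 6: y = -12
  event 7: y -12 -> 29  <-- first match

Answer: 7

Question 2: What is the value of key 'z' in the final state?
Answer: 48

Derivation:
Track key 'z' through all 10 events:
  event 1 (t=5: SET x = 11): z unchanged
  event 2 (t=10: SET y = -12): z unchanged
  event 3 (t=14: SET z = 48): z (absent) -> 48
  event 4 (t=22: INC x by 3): z unchanged
  event 5 (t=23: DEC x by 4): z unchanged
  event 6 (t=27: DEL x): z unchanged
  event 7 (t=37: SET y = 29): z unchanged
  event 8 (t=41: SET x = 22): z unchanged
  event 9 (t=46: SET y = 47): z unchanged
  event 10 (t=51: INC x by 4): z unchanged
Final: z = 48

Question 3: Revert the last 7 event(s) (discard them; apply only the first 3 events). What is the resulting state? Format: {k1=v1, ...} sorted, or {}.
Answer: {x=11, y=-12, z=48}

Derivation:
Keep first 3 events (discard last 7):
  after event 1 (t=5: SET x = 11): {x=11}
  after event 2 (t=10: SET y = -12): {x=11, y=-12}
  after event 3 (t=14: SET z = 48): {x=11, y=-12, z=48}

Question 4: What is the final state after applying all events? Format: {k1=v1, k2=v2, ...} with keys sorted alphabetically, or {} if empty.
Answer: {x=26, y=47, z=48}

Derivation:
  after event 1 (t=5: SET x = 11): {x=11}
  after event 2 (t=10: SET y = -12): {x=11, y=-12}
  after event 3 (t=14: SET z = 48): {x=11, y=-12, z=48}
  after event 4 (t=22: INC x by 3): {x=14, y=-12, z=48}
  after event 5 (t=23: DEC x by 4): {x=10, y=-12, z=48}
  after event 6 (t=27: DEL x): {y=-12, z=48}
  after event 7 (t=37: SET y = 29): {y=29, z=48}
  after event 8 (t=41: SET x = 22): {x=22, y=29, z=48}
  after event 9 (t=46: SET y = 47): {x=22, y=47, z=48}
  after event 10 (t=51: INC x by 4): {x=26, y=47, z=48}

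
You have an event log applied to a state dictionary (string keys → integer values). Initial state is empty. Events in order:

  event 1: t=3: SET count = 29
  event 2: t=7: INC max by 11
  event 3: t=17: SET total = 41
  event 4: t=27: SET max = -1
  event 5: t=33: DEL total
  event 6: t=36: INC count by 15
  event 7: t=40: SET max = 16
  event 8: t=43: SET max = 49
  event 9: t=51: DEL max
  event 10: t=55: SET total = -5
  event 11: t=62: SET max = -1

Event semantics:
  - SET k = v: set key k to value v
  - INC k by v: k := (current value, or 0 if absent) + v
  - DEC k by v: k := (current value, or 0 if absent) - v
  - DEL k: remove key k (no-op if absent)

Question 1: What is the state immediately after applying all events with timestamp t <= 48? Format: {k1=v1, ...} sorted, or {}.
Answer: {count=44, max=49}

Derivation:
Apply events with t <= 48 (8 events):
  after event 1 (t=3: SET count = 29): {count=29}
  after event 2 (t=7: INC max by 11): {count=29, max=11}
  after event 3 (t=17: SET total = 41): {count=29, max=11, total=41}
  after event 4 (t=27: SET max = -1): {count=29, max=-1, total=41}
  after event 5 (t=33: DEL total): {count=29, max=-1}
  after event 6 (t=36: INC count by 15): {count=44, max=-1}
  after event 7 (t=40: SET max = 16): {count=44, max=16}
  after event 8 (t=43: SET max = 49): {count=44, max=49}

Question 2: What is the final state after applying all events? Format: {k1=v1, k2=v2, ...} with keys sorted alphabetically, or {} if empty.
Answer: {count=44, max=-1, total=-5}

Derivation:
  after event 1 (t=3: SET count = 29): {count=29}
  after event 2 (t=7: INC max by 11): {count=29, max=11}
  after event 3 (t=17: SET total = 41): {count=29, max=11, total=41}
  after event 4 (t=27: SET max = -1): {count=29, max=-1, total=41}
  after event 5 (t=33: DEL total): {count=29, max=-1}
  after event 6 (t=36: INC count by 15): {count=44, max=-1}
  after event 7 (t=40: SET max = 16): {count=44, max=16}
  after event 8 (t=43: SET max = 49): {count=44, max=49}
  after event 9 (t=51: DEL max): {count=44}
  after event 10 (t=55: SET total = -5): {count=44, total=-5}
  after event 11 (t=62: SET max = -1): {count=44, max=-1, total=-5}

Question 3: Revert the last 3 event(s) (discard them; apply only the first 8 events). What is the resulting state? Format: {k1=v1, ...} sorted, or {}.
Keep first 8 events (discard last 3):
  after event 1 (t=3: SET count = 29): {count=29}
  after event 2 (t=7: INC max by 11): {count=29, max=11}
  after event 3 (t=17: SET total = 41): {count=29, max=11, total=41}
  after event 4 (t=27: SET max = -1): {count=29, max=-1, total=41}
  after event 5 (t=33: DEL total): {count=29, max=-1}
  after event 6 (t=36: INC count by 15): {count=44, max=-1}
  after event 7 (t=40: SET max = 16): {count=44, max=16}
  after event 8 (t=43: SET max = 49): {count=44, max=49}

Answer: {count=44, max=49}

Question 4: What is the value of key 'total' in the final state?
Answer: -5

Derivation:
Track key 'total' through all 11 events:
  event 1 (t=3: SET count = 29): total unchanged
  event 2 (t=7: INC max by 11): total unchanged
  event 3 (t=17: SET total = 41): total (absent) -> 41
  event 4 (t=27: SET max = -1): total unchanged
  event 5 (t=33: DEL total): total 41 -> (absent)
  event 6 (t=36: INC count by 15): total unchanged
  event 7 (t=40: SET max = 16): total unchanged
  event 8 (t=43: SET max = 49): total unchanged
  event 9 (t=51: DEL max): total unchanged
  event 10 (t=55: SET total = -5): total (absent) -> -5
  event 11 (t=62: SET max = -1): total unchanged
Final: total = -5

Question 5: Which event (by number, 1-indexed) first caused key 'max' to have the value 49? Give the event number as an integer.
Looking for first event where max becomes 49:
  event 2: max = 11
  event 3: max = 11
  event 4: max = -1
  event 5: max = -1
  event 6: max = -1
  event 7: max = 16
  event 8: max 16 -> 49  <-- first match

Answer: 8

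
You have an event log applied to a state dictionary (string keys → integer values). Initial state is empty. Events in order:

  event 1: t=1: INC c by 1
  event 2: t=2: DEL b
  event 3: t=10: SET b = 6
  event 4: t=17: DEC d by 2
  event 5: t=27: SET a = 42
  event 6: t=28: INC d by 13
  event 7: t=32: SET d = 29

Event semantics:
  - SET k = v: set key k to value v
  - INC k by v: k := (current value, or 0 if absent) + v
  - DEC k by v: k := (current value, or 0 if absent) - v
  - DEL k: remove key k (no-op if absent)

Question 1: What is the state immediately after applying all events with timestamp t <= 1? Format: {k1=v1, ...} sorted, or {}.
Answer: {c=1}

Derivation:
Apply events with t <= 1 (1 events):
  after event 1 (t=1: INC c by 1): {c=1}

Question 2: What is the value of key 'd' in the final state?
Answer: 29

Derivation:
Track key 'd' through all 7 events:
  event 1 (t=1: INC c by 1): d unchanged
  event 2 (t=2: DEL b): d unchanged
  event 3 (t=10: SET b = 6): d unchanged
  event 4 (t=17: DEC d by 2): d (absent) -> -2
  event 5 (t=27: SET a = 42): d unchanged
  event 6 (t=28: INC d by 13): d -2 -> 11
  event 7 (t=32: SET d = 29): d 11 -> 29
Final: d = 29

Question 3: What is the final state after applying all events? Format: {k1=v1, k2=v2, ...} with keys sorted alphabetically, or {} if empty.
Answer: {a=42, b=6, c=1, d=29}

Derivation:
  after event 1 (t=1: INC c by 1): {c=1}
  after event 2 (t=2: DEL b): {c=1}
  after event 3 (t=10: SET b = 6): {b=6, c=1}
  after event 4 (t=17: DEC d by 2): {b=6, c=1, d=-2}
  after event 5 (t=27: SET a = 42): {a=42, b=6, c=1, d=-2}
  after event 6 (t=28: INC d by 13): {a=42, b=6, c=1, d=11}
  after event 7 (t=32: SET d = 29): {a=42, b=6, c=1, d=29}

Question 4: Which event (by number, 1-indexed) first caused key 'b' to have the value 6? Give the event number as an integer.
Looking for first event where b becomes 6:
  event 3: b (absent) -> 6  <-- first match

Answer: 3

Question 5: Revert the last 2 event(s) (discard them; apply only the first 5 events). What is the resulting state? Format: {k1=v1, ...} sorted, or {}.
Keep first 5 events (discard last 2):
  after event 1 (t=1: INC c by 1): {c=1}
  after event 2 (t=2: DEL b): {c=1}
  after event 3 (t=10: SET b = 6): {b=6, c=1}
  after event 4 (t=17: DEC d by 2): {b=6, c=1, d=-2}
  after event 5 (t=27: SET a = 42): {a=42, b=6, c=1, d=-2}

Answer: {a=42, b=6, c=1, d=-2}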